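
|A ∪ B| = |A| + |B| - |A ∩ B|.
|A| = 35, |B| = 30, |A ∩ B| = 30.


|A ∪ B| = |A| + |B| - |A ∩ B|
= 35 + 30 - 30
= 35

|A ∪ B| = 35


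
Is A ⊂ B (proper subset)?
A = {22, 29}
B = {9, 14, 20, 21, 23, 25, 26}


A ⊂ B requires: A ⊆ B AND A ≠ B.
A ⊆ B? No
A ⊄ B, so A is not a proper subset.

No, A is not a proper subset of B


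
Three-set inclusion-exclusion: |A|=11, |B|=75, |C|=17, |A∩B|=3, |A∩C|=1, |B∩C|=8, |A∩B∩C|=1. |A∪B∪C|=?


|A∪B∪C| = |A|+|B|+|C| - |A∩B|-|A∩C|-|B∩C| + |A∩B∩C|
= 11+75+17 - 3-1-8 + 1
= 103 - 12 + 1
= 92

|A ∪ B ∪ C| = 92


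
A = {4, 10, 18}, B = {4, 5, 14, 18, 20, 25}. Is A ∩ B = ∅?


Disjoint means A ∩ B = ∅.
A ∩ B = {4, 18}
A ∩ B ≠ ∅, so A and B are NOT disjoint.

No, A and B are not disjoint (A ∩ B = {4, 18})


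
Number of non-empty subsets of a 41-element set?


Total subsets = 2^n = 2^41 = 2199023255552
Non-empty subsets exclude the empty set: 2^n - 1
= 2199023255552 - 1
= 2199023255551

Number of non-empty subsets = 2199023255551


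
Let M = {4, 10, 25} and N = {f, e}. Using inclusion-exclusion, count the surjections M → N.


n = |M| = 3, k = |N| = 2. Surjections via inclusion-exclusion:
S(n,k) = Σ(-1)^i × C(k,i) × (k-i)^n, i=0 to k
i=0: (-1)^0×C(2,0)×2^3 = 8
i=1: (-1)^1×C(2,1)×1^3 = -2
i=2: (-1)^2×C(2,2)×0^3 = 0
Total = 6

Number of surjections = 6


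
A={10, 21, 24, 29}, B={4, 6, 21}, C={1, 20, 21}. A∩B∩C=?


A ∩ B = {21}
(A ∩ B) ∩ C = {21}

A ∩ B ∩ C = {21}


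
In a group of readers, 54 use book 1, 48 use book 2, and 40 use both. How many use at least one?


|A ∪ B| = |A| + |B| - |A ∩ B|
= 54 + 48 - 40
= 62

|A ∪ B| = 62


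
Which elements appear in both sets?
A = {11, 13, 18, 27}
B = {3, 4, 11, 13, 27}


A ∩ B = elements in both A and B
A = {11, 13, 18, 27}
B = {3, 4, 11, 13, 27}
A ∩ B = {11, 13, 27}

A ∩ B = {11, 13, 27}


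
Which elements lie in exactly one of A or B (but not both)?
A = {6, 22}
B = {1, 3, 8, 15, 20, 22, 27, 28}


A △ B = (A \ B) ∪ (B \ A) = elements in exactly one of A or B
A \ B = {6}
B \ A = {1, 3, 8, 15, 20, 27, 28}
A △ B = {1, 3, 6, 8, 15, 20, 27, 28}

A △ B = {1, 3, 6, 8, 15, 20, 27, 28}


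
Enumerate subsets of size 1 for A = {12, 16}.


|A| = 2, so A has C(2,1) = 2 subsets of size 1.
Enumerate by choosing 1 elements from A at a time:
{12}, {16}

1-element subsets (2 total): {12}, {16}


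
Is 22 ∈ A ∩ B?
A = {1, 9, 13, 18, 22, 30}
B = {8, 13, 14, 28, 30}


A = {1, 9, 13, 18, 22, 30}, B = {8, 13, 14, 28, 30}
A ∩ B = elements in both A and B
A ∩ B = {13, 30}
Checking if 22 ∈ A ∩ B
22 is not in A ∩ B → False

22 ∉ A ∩ B


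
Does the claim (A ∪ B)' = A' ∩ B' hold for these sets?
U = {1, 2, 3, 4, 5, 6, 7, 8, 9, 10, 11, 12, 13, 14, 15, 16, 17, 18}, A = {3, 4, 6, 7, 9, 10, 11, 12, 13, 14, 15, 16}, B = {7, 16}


LHS: A ∪ B = {3, 4, 6, 7, 9, 10, 11, 12, 13, 14, 15, 16}
(A ∪ B)' = U \ (A ∪ B) = {1, 2, 5, 8, 17, 18}
A' = {1, 2, 5, 8, 17, 18}, B' = {1, 2, 3, 4, 5, 6, 8, 9, 10, 11, 12, 13, 14, 15, 17, 18}
Claimed RHS: A' ∩ B' = {1, 2, 5, 8, 17, 18}
Identity is VALID: LHS = RHS = {1, 2, 5, 8, 17, 18} ✓

Identity is valid. (A ∪ B)' = A' ∩ B' = {1, 2, 5, 8, 17, 18}


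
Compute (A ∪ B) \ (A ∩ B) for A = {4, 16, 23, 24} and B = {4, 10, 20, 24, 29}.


A △ B = (A \ B) ∪ (B \ A) = elements in exactly one of A or B
A \ B = {16, 23}
B \ A = {10, 20, 29}
A △ B = {10, 16, 20, 23, 29}

A △ B = {10, 16, 20, 23, 29}


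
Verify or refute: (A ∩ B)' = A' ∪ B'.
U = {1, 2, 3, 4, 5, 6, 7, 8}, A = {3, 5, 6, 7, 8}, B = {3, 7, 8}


LHS: A ∩ B = {3, 7, 8}
(A ∩ B)' = U \ (A ∩ B) = {1, 2, 4, 5, 6}
A' = {1, 2, 4}, B' = {1, 2, 4, 5, 6}
Claimed RHS: A' ∪ B' = {1, 2, 4, 5, 6}
Identity is VALID: LHS = RHS = {1, 2, 4, 5, 6} ✓

Identity is valid. (A ∩ B)' = A' ∪ B' = {1, 2, 4, 5, 6}


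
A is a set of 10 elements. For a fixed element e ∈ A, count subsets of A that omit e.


Subsets of A avoiding e are subsets of A \ {e}, which has 9 elements.
Count = 2^(n-1) = 2^9
= 512

Number of subsets avoiding e = 512


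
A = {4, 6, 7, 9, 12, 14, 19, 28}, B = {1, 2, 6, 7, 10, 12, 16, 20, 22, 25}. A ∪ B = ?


A ∪ B = all elements in A or B (or both)
A = {4, 6, 7, 9, 12, 14, 19, 28}
B = {1, 2, 6, 7, 10, 12, 16, 20, 22, 25}
A ∪ B = {1, 2, 4, 6, 7, 9, 10, 12, 14, 16, 19, 20, 22, 25, 28}

A ∪ B = {1, 2, 4, 6, 7, 9, 10, 12, 14, 16, 19, 20, 22, 25, 28}


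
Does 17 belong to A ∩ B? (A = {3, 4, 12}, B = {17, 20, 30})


A = {3, 4, 12}, B = {17, 20, 30}
A ∩ B = elements in both A and B
A ∩ B = ∅
Checking if 17 ∈ A ∩ B
17 is not in A ∩ B → False

17 ∉ A ∩ B


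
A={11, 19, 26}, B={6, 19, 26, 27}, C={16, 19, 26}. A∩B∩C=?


A ∩ B = {19, 26}
(A ∩ B) ∩ C = {19, 26}

A ∩ B ∩ C = {19, 26}


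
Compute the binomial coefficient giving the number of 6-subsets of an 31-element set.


C(n,k) = n! / (k!(n-k)!)
C(31,6) = 31! / (6!25!)
= 736281

C(31,6) = 736281


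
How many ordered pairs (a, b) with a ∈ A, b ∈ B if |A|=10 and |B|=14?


|A × B| = |A| × |B|
= 10 × 14
= 140

|A × B| = 140


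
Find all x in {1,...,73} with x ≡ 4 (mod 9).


Checking each candidate:
Condition: x in {1,...,73} with x ≡ 4 (mod 9)
Result = {4, 13, 22, 31, 40, 49, 58, 67}

{4, 13, 22, 31, 40, 49, 58, 67}


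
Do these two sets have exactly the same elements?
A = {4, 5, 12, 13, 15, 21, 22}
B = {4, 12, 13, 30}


Two sets are equal iff they have exactly the same elements.
A = {4, 5, 12, 13, 15, 21, 22}
B = {4, 12, 13, 30}
Differences: {5, 15, 21, 22, 30}
A ≠ B

No, A ≠ B


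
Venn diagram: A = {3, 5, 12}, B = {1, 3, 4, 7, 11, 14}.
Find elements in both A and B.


A = {3, 5, 12}
B = {1, 3, 4, 7, 11, 14}
Region: in both A and B
Elements: {3}

Elements in both A and B: {3}


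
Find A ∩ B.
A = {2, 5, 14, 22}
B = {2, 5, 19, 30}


A ∩ B = elements in both A and B
A = {2, 5, 14, 22}
B = {2, 5, 19, 30}
A ∩ B = {2, 5}

A ∩ B = {2, 5}


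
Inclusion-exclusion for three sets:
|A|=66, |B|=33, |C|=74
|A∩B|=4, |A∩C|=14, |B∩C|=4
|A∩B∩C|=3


|A∪B∪C| = |A|+|B|+|C| - |A∩B|-|A∩C|-|B∩C| + |A∩B∩C|
= 66+33+74 - 4-14-4 + 3
= 173 - 22 + 3
= 154

|A ∪ B ∪ C| = 154


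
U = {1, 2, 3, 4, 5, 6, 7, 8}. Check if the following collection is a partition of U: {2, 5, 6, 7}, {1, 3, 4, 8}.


A partition requires: (1) non-empty parts, (2) pairwise disjoint, (3) union = U
Parts: {2, 5, 6, 7}, {1, 3, 4, 8}
Union of parts: {1, 2, 3, 4, 5, 6, 7, 8}
U = {1, 2, 3, 4, 5, 6, 7, 8}
All non-empty? True
Pairwise disjoint? True
Covers U? True

Yes, valid partition


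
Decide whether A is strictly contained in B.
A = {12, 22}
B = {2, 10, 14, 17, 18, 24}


A ⊂ B requires: A ⊆ B AND A ≠ B.
A ⊆ B? No
A ⊄ B, so A is not a proper subset.

No, A is not a proper subset of B


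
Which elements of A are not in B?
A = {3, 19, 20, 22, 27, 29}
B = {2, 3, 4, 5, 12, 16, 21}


A \ B = elements in A but not in B
A = {3, 19, 20, 22, 27, 29}
B = {2, 3, 4, 5, 12, 16, 21}
Remove from A any elements in B
A \ B = {19, 20, 22, 27, 29}

A \ B = {19, 20, 22, 27, 29}


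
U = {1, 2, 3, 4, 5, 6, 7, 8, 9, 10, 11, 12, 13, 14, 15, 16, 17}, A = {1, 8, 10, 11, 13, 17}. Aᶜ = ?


Aᶜ = U \ A = elements in U but not in A
U = {1, 2, 3, 4, 5, 6, 7, 8, 9, 10, 11, 12, 13, 14, 15, 16, 17}
A = {1, 8, 10, 11, 13, 17}
Aᶜ = {2, 3, 4, 5, 6, 7, 9, 12, 14, 15, 16}

Aᶜ = {2, 3, 4, 5, 6, 7, 9, 12, 14, 15, 16}


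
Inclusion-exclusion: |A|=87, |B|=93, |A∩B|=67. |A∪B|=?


|A ∪ B| = |A| + |B| - |A ∩ B|
= 87 + 93 - 67
= 113

|A ∪ B| = 113


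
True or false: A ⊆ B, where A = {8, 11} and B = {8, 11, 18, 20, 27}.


A ⊆ B means every element of A is in B.
All elements of A are in B.
So A ⊆ B.

Yes, A ⊆ B


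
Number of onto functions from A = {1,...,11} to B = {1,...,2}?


n = |A| = 11, k = |B| = 2. Surjections via inclusion-exclusion:
S(n,k) = Σ(-1)^i × C(k,i) × (k-i)^n, i=0 to k
i=0: (-1)^0×C(2,0)×2^11 = 2048
i=1: (-1)^1×C(2,1)×1^11 = -2
i=2: (-1)^2×C(2,2)×0^11 = 0
Total = 2046

Number of surjections = 2046


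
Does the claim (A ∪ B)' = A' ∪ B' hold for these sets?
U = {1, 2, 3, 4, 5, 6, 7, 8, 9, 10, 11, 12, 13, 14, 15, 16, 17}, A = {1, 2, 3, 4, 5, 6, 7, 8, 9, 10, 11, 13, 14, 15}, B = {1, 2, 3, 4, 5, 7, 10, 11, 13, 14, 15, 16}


LHS: A ∪ B = {1, 2, 3, 4, 5, 6, 7, 8, 9, 10, 11, 13, 14, 15, 16}
(A ∪ B)' = U \ (A ∪ B) = {12, 17}
A' = {12, 16, 17}, B' = {6, 8, 9, 12, 17}
Claimed RHS: A' ∪ B' = {6, 8, 9, 12, 16, 17}
Identity is INVALID: LHS = {12, 17} but the RHS claimed here equals {6, 8, 9, 12, 16, 17}. The correct form is (A ∪ B)' = A' ∩ B'.

Identity is invalid: (A ∪ B)' = {12, 17} but A' ∪ B' = {6, 8, 9, 12, 16, 17}. The correct De Morgan law is (A ∪ B)' = A' ∩ B'.


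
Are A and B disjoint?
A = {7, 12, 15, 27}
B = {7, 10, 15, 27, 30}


Disjoint means A ∩ B = ∅.
A ∩ B = {7, 15, 27}
A ∩ B ≠ ∅, so A and B are NOT disjoint.

No, A and B are not disjoint (A ∩ B = {7, 15, 27})


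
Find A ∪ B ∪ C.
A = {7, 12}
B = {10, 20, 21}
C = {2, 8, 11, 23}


A ∪ B = {7, 10, 12, 20, 21}
(A ∪ B) ∪ C = {2, 7, 8, 10, 11, 12, 20, 21, 23}

A ∪ B ∪ C = {2, 7, 8, 10, 11, 12, 20, 21, 23}


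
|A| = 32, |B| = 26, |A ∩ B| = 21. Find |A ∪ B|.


|A ∪ B| = |A| + |B| - |A ∩ B|
= 32 + 26 - 21
= 37

|A ∪ B| = 37


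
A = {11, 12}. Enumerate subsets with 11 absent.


A subset of A that omits 11 is a subset of A \ {11}, so there are 2^(n-1) = 2^1 = 2 of them.
Subsets excluding 11: ∅, {12}

Subsets excluding 11 (2 total): ∅, {12}


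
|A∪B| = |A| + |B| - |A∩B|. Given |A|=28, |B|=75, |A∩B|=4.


|A ∪ B| = |A| + |B| - |A ∩ B|
= 28 + 75 - 4
= 99

|A ∪ B| = 99


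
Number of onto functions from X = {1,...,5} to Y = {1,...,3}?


n = |X| = 5, k = |Y| = 3. Surjections via inclusion-exclusion:
S(n,k) = Σ(-1)^i × C(k,i) × (k-i)^n, i=0 to k
i=0: (-1)^0×C(3,0)×3^5 = 243
i=1: (-1)^1×C(3,1)×2^5 = -96
i=2: (-1)^2×C(3,2)×1^5 = 3
i=3: (-1)^3×C(3,3)×0^5 = 0
Total = 150

Number of surjections = 150


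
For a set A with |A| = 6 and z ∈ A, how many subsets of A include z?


Subsets of A containing z correspond to subsets of A \ {z}, which has 5 elements.
Count = 2^(n-1) = 2^5
= 32

Number of subsets containing z = 32


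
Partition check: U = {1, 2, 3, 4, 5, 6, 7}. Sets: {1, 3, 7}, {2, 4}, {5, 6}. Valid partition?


A partition requires: (1) non-empty parts, (2) pairwise disjoint, (3) union = U
Parts: {1, 3, 7}, {2, 4}, {5, 6}
Union of parts: {1, 2, 3, 4, 5, 6, 7}
U = {1, 2, 3, 4, 5, 6, 7}
All non-empty? True
Pairwise disjoint? True
Covers U? True

Yes, valid partition


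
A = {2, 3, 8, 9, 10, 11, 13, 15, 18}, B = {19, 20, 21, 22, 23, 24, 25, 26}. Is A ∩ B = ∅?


Disjoint means A ∩ B = ∅.
A ∩ B = ∅
A ∩ B = ∅, so A and B are disjoint.

Yes, A and B are disjoint


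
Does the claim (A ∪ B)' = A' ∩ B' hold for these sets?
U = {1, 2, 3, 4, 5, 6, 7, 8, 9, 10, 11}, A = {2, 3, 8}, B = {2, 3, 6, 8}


LHS: A ∪ B = {2, 3, 6, 8}
(A ∪ B)' = U \ (A ∪ B) = {1, 4, 5, 7, 9, 10, 11}
A' = {1, 4, 5, 6, 7, 9, 10, 11}, B' = {1, 4, 5, 7, 9, 10, 11}
Claimed RHS: A' ∩ B' = {1, 4, 5, 7, 9, 10, 11}
Identity is VALID: LHS = RHS = {1, 4, 5, 7, 9, 10, 11} ✓

Identity is valid. (A ∪ B)' = A' ∩ B' = {1, 4, 5, 7, 9, 10, 11}


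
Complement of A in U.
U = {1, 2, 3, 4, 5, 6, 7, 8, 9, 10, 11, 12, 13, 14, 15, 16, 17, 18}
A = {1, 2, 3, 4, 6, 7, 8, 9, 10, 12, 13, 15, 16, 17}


Aᶜ = U \ A = elements in U but not in A
U = {1, 2, 3, 4, 5, 6, 7, 8, 9, 10, 11, 12, 13, 14, 15, 16, 17, 18}
A = {1, 2, 3, 4, 6, 7, 8, 9, 10, 12, 13, 15, 16, 17}
Aᶜ = {5, 11, 14, 18}

Aᶜ = {5, 11, 14, 18}


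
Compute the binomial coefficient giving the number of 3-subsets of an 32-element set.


C(n,k) = n! / (k!(n-k)!)
C(32,3) = 32! / (3!29!)
= 4960

C(32,3) = 4960


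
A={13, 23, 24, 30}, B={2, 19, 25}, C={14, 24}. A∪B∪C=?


A ∪ B = {2, 13, 19, 23, 24, 25, 30}
(A ∪ B) ∪ C = {2, 13, 14, 19, 23, 24, 25, 30}

A ∪ B ∪ C = {2, 13, 14, 19, 23, 24, 25, 30}


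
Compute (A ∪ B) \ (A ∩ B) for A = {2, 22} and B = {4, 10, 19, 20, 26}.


A △ B = (A \ B) ∪ (B \ A) = elements in exactly one of A or B
A \ B = {2, 22}
B \ A = {4, 10, 19, 20, 26}
A △ B = {2, 4, 10, 19, 20, 22, 26}

A △ B = {2, 4, 10, 19, 20, 22, 26}


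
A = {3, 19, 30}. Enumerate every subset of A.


|A| = 3, so |P(A)| = 2^3 = 8
Enumerate subsets by cardinality (0 to 3):
∅, {3}, {19}, {30}, {3, 19}, {3, 30}, {19, 30}, {3, 19, 30}

P(A) has 8 subsets: ∅, {3}, {19}, {30}, {3, 19}, {3, 30}, {19, 30}, {3, 19, 30}


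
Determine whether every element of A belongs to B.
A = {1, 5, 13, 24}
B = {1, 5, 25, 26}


A ⊆ B means every element of A is in B.
Elements in A not in B: {13, 24}
So A ⊄ B.

No, A ⊄ B


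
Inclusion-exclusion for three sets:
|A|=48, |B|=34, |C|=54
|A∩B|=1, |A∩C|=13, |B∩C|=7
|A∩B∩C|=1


|A∪B∪C| = |A|+|B|+|C| - |A∩B|-|A∩C|-|B∩C| + |A∩B∩C|
= 48+34+54 - 1-13-7 + 1
= 136 - 21 + 1
= 116

|A ∪ B ∪ C| = 116


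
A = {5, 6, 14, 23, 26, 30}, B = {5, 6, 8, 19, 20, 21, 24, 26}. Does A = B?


Two sets are equal iff they have exactly the same elements.
A = {5, 6, 14, 23, 26, 30}
B = {5, 6, 8, 19, 20, 21, 24, 26}
Differences: {8, 14, 19, 20, 21, 23, 24, 30}
A ≠ B

No, A ≠ B


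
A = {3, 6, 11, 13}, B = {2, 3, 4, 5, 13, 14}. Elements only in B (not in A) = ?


A = {3, 6, 11, 13}
B = {2, 3, 4, 5, 13, 14}
Region: only in B (not in A)
Elements: {2, 4, 5, 14}

Elements only in B (not in A): {2, 4, 5, 14}


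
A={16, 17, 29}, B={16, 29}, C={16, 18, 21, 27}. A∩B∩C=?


A ∩ B = {16, 29}
(A ∩ B) ∩ C = {16}

A ∩ B ∩ C = {16}


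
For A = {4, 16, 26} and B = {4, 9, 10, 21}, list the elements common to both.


A ∩ B = elements in both A and B
A = {4, 16, 26}
B = {4, 9, 10, 21}
A ∩ B = {4}

A ∩ B = {4}


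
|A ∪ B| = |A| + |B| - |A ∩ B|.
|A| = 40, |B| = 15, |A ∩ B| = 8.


|A ∪ B| = |A| + |B| - |A ∩ B|
= 40 + 15 - 8
= 47

|A ∪ B| = 47


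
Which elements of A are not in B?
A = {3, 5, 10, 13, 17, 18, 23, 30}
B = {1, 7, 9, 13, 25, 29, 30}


A \ B = elements in A but not in B
A = {3, 5, 10, 13, 17, 18, 23, 30}
B = {1, 7, 9, 13, 25, 29, 30}
Remove from A any elements in B
A \ B = {3, 5, 10, 17, 18, 23}

A \ B = {3, 5, 10, 17, 18, 23}


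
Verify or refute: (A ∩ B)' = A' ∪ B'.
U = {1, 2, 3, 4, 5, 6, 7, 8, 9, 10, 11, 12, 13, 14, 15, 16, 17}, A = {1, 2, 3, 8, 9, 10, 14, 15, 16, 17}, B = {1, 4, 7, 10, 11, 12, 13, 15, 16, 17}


LHS: A ∩ B = {1, 10, 15, 16, 17}
(A ∩ B)' = U \ (A ∩ B) = {2, 3, 4, 5, 6, 7, 8, 9, 11, 12, 13, 14}
A' = {4, 5, 6, 7, 11, 12, 13}, B' = {2, 3, 5, 6, 8, 9, 14}
Claimed RHS: A' ∪ B' = {2, 3, 4, 5, 6, 7, 8, 9, 11, 12, 13, 14}
Identity is VALID: LHS = RHS = {2, 3, 4, 5, 6, 7, 8, 9, 11, 12, 13, 14} ✓

Identity is valid. (A ∩ B)' = A' ∪ B' = {2, 3, 4, 5, 6, 7, 8, 9, 11, 12, 13, 14}


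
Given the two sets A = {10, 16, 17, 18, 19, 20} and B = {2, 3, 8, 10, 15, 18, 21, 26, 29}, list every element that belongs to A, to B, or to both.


A ∪ B = all elements in A or B (or both)
A = {10, 16, 17, 18, 19, 20}
B = {2, 3, 8, 10, 15, 18, 21, 26, 29}
A ∪ B = {2, 3, 8, 10, 15, 16, 17, 18, 19, 20, 21, 26, 29}

A ∪ B = {2, 3, 8, 10, 15, 16, 17, 18, 19, 20, 21, 26, 29}


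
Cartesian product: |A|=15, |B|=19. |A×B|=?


|A × B| = |A| × |B|
= 15 × 19
= 285

|A × B| = 285


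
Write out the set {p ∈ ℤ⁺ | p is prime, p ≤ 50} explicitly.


Checking each candidate:
Condition: primes ≤ 50
Result = {2, 3, 5, 7, 11, 13, 17, 19, 23, 29, 31, 37, 41, 43, 47}

{2, 3, 5, 7, 11, 13, 17, 19, 23, 29, 31, 37, 41, 43, 47}


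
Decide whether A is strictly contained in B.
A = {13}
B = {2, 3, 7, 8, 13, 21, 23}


A ⊂ B requires: A ⊆ B AND A ≠ B.
A ⊆ B? Yes
A = B? No
A ⊂ B: Yes (A is a proper subset of B)

Yes, A ⊂ B


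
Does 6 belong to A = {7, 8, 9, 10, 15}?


A = {7, 8, 9, 10, 15}
Checking if 6 is in A
6 is not in A → False

6 ∉ A


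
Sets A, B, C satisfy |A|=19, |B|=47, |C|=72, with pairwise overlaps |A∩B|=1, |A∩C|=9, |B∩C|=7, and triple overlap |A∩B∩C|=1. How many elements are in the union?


|A∪B∪C| = |A|+|B|+|C| - |A∩B|-|A∩C|-|B∩C| + |A∩B∩C|
= 19+47+72 - 1-9-7 + 1
= 138 - 17 + 1
= 122

|A ∪ B ∪ C| = 122


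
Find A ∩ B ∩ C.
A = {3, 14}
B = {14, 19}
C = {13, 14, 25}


A ∩ B = {14}
(A ∩ B) ∩ C = {14}

A ∩ B ∩ C = {14}


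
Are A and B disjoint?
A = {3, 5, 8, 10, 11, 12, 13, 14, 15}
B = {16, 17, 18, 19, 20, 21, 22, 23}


Disjoint means A ∩ B = ∅.
A ∩ B = ∅
A ∩ B = ∅, so A and B are disjoint.

Yes, A and B are disjoint


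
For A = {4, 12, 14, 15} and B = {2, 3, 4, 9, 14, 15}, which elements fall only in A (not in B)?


A = {4, 12, 14, 15}
B = {2, 3, 4, 9, 14, 15}
Region: only in A (not in B)
Elements: {12}

Elements only in A (not in B): {12}


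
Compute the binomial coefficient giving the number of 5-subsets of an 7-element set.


C(n,k) = n! / (k!(n-k)!)
C(7,5) = 7! / (5!2!)
= 21

C(7,5) = 21


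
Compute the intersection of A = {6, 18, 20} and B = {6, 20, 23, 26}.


A ∩ B = elements in both A and B
A = {6, 18, 20}
B = {6, 20, 23, 26}
A ∩ B = {6, 20}

A ∩ B = {6, 20}


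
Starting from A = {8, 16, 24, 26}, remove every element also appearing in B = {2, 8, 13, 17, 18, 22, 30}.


A \ B = elements in A but not in B
A = {8, 16, 24, 26}
B = {2, 8, 13, 17, 18, 22, 30}
Remove from A any elements in B
A \ B = {16, 24, 26}

A \ B = {16, 24, 26}


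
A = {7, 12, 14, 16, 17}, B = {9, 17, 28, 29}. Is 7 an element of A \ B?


A = {7, 12, 14, 16, 17}, B = {9, 17, 28, 29}
A \ B = elements in A but not in B
A \ B = {7, 12, 14, 16}
Checking if 7 ∈ A \ B
7 is in A \ B → True

7 ∈ A \ B


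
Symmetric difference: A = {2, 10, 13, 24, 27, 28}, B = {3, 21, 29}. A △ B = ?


A △ B = (A \ B) ∪ (B \ A) = elements in exactly one of A or B
A \ B = {2, 10, 13, 24, 27, 28}
B \ A = {3, 21, 29}
A △ B = {2, 3, 10, 13, 21, 24, 27, 28, 29}

A △ B = {2, 3, 10, 13, 21, 24, 27, 28, 29}


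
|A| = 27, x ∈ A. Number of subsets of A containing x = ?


Subsets of A containing x correspond to subsets of A \ {x}, which has 26 elements.
Count = 2^(n-1) = 2^26
= 67108864

Number of subsets containing x = 67108864


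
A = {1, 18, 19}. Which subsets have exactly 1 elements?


|A| = 3, so A has C(3,1) = 3 subsets of size 1.
Enumerate by choosing 1 elements from A at a time:
{1}, {18}, {19}

1-element subsets (3 total): {1}, {18}, {19}


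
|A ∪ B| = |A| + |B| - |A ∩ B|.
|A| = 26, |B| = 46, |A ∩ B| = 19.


|A ∪ B| = |A| + |B| - |A ∩ B|
= 26 + 46 - 19
= 53

|A ∪ B| = 53


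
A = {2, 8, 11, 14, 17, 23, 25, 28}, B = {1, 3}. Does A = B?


Two sets are equal iff they have exactly the same elements.
A = {2, 8, 11, 14, 17, 23, 25, 28}
B = {1, 3}
Differences: {1, 2, 3, 8, 11, 14, 17, 23, 25, 28}
A ≠ B

No, A ≠ B


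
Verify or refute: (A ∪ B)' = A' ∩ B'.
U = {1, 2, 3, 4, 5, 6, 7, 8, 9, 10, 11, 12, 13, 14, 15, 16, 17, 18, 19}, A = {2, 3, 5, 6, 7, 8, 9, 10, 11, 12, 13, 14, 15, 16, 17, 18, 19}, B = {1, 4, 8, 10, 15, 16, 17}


LHS: A ∪ B = {1, 2, 3, 4, 5, 6, 7, 8, 9, 10, 11, 12, 13, 14, 15, 16, 17, 18, 19}
(A ∪ B)' = U \ (A ∪ B) = ∅
A' = {1, 4}, B' = {2, 3, 5, 6, 7, 9, 11, 12, 13, 14, 18, 19}
Claimed RHS: A' ∩ B' = ∅
Identity is VALID: LHS = RHS = ∅ ✓

Identity is valid. (A ∪ B)' = A' ∩ B' = ∅


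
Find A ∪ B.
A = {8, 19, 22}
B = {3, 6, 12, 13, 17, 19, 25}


A ∪ B = all elements in A or B (or both)
A = {8, 19, 22}
B = {3, 6, 12, 13, 17, 19, 25}
A ∪ B = {3, 6, 8, 12, 13, 17, 19, 22, 25}

A ∪ B = {3, 6, 8, 12, 13, 17, 19, 22, 25}


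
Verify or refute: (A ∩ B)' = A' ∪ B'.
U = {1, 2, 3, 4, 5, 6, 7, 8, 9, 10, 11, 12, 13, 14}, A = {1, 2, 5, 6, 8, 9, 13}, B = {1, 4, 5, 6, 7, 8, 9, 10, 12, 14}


LHS: A ∩ B = {1, 5, 6, 8, 9}
(A ∩ B)' = U \ (A ∩ B) = {2, 3, 4, 7, 10, 11, 12, 13, 14}
A' = {3, 4, 7, 10, 11, 12, 14}, B' = {2, 3, 11, 13}
Claimed RHS: A' ∪ B' = {2, 3, 4, 7, 10, 11, 12, 13, 14}
Identity is VALID: LHS = RHS = {2, 3, 4, 7, 10, 11, 12, 13, 14} ✓

Identity is valid. (A ∩ B)' = A' ∪ B' = {2, 3, 4, 7, 10, 11, 12, 13, 14}


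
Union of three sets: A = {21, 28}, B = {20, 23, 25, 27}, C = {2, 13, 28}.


A ∪ B = {20, 21, 23, 25, 27, 28}
(A ∪ B) ∪ C = {2, 13, 20, 21, 23, 25, 27, 28}

A ∪ B ∪ C = {2, 13, 20, 21, 23, 25, 27, 28}


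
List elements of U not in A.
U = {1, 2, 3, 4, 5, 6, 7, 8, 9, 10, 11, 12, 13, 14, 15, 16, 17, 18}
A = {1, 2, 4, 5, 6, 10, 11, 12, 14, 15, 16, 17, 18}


Aᶜ = U \ A = elements in U but not in A
U = {1, 2, 3, 4, 5, 6, 7, 8, 9, 10, 11, 12, 13, 14, 15, 16, 17, 18}
A = {1, 2, 4, 5, 6, 10, 11, 12, 14, 15, 16, 17, 18}
Aᶜ = {3, 7, 8, 9, 13}

Aᶜ = {3, 7, 8, 9, 13}


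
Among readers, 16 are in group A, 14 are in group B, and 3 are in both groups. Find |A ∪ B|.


|A ∪ B| = |A| + |B| - |A ∩ B|
= 16 + 14 - 3
= 27

|A ∪ B| = 27


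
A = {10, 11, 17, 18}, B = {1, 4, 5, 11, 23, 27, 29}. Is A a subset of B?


A ⊆ B means every element of A is in B.
Elements in A not in B: {10, 17, 18}
So A ⊄ B.

No, A ⊄ B


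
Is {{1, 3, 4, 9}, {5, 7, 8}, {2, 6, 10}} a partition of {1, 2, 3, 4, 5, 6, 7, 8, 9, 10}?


A partition requires: (1) non-empty parts, (2) pairwise disjoint, (3) union = U
Parts: {1, 3, 4, 9}, {5, 7, 8}, {2, 6, 10}
Union of parts: {1, 2, 3, 4, 5, 6, 7, 8, 9, 10}
U = {1, 2, 3, 4, 5, 6, 7, 8, 9, 10}
All non-empty? True
Pairwise disjoint? True
Covers U? True

Yes, valid partition


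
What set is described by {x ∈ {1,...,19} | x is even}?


Checking each candidate:
Condition: even numbers in {1,...,19}
Result = {2, 4, 6, 8, 10, 12, 14, 16, 18}

{2, 4, 6, 8, 10, 12, 14, 16, 18}


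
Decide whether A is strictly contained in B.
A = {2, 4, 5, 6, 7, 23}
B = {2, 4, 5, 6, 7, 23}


A ⊂ B requires: A ⊆ B AND A ≠ B.
A ⊆ B? Yes
A = B? Yes
A = B, so A is not a PROPER subset.

No, A is not a proper subset of B


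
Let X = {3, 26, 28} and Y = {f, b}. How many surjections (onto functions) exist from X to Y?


n = |X| = 3, k = |Y| = 2. Surjections via inclusion-exclusion:
S(n,k) = Σ(-1)^i × C(k,i) × (k-i)^n, i=0 to k
i=0: (-1)^0×C(2,0)×2^3 = 8
i=1: (-1)^1×C(2,1)×1^3 = -2
i=2: (-1)^2×C(2,2)×0^3 = 0
Total = 6

Number of surjections = 6


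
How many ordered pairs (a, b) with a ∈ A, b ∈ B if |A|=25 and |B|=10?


|A × B| = |A| × |B|
= 25 × 10
= 250

|A × B| = 250


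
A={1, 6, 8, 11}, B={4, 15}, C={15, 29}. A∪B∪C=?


A ∪ B = {1, 4, 6, 8, 11, 15}
(A ∪ B) ∪ C = {1, 4, 6, 8, 11, 15, 29}

A ∪ B ∪ C = {1, 4, 6, 8, 11, 15, 29}


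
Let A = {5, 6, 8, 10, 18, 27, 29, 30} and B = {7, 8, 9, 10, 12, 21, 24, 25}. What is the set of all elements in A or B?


A ∪ B = all elements in A or B (or both)
A = {5, 6, 8, 10, 18, 27, 29, 30}
B = {7, 8, 9, 10, 12, 21, 24, 25}
A ∪ B = {5, 6, 7, 8, 9, 10, 12, 18, 21, 24, 25, 27, 29, 30}

A ∪ B = {5, 6, 7, 8, 9, 10, 12, 18, 21, 24, 25, 27, 29, 30}


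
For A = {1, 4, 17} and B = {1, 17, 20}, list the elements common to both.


A ∩ B = elements in both A and B
A = {1, 4, 17}
B = {1, 17, 20}
A ∩ B = {1, 17}

A ∩ B = {1, 17}


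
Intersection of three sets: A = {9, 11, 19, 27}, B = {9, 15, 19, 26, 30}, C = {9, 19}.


A ∩ B = {9, 19}
(A ∩ B) ∩ C = {9, 19}

A ∩ B ∩ C = {9, 19}


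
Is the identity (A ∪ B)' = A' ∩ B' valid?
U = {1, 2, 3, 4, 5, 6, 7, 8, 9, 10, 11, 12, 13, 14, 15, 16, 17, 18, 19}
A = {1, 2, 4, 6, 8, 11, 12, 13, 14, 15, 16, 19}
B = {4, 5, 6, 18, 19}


LHS: A ∪ B = {1, 2, 4, 5, 6, 8, 11, 12, 13, 14, 15, 16, 18, 19}
(A ∪ B)' = U \ (A ∪ B) = {3, 7, 9, 10, 17}
A' = {3, 5, 7, 9, 10, 17, 18}, B' = {1, 2, 3, 7, 8, 9, 10, 11, 12, 13, 14, 15, 16, 17}
Claimed RHS: A' ∩ B' = {3, 7, 9, 10, 17}
Identity is VALID: LHS = RHS = {3, 7, 9, 10, 17} ✓

Identity is valid. (A ∪ B)' = A' ∩ B' = {3, 7, 9, 10, 17}


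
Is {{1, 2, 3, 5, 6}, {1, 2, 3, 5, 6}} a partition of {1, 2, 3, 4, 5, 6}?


A partition requires: (1) non-empty parts, (2) pairwise disjoint, (3) union = U
Parts: {1, 2, 3, 5, 6}, {1, 2, 3, 5, 6}
Union of parts: {1, 2, 3, 5, 6}
U = {1, 2, 3, 4, 5, 6}
All non-empty? True
Pairwise disjoint? False
Covers U? False

No, not a valid partition


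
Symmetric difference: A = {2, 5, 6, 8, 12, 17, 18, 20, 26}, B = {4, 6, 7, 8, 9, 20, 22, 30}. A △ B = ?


A △ B = (A \ B) ∪ (B \ A) = elements in exactly one of A or B
A \ B = {2, 5, 12, 17, 18, 26}
B \ A = {4, 7, 9, 22, 30}
A △ B = {2, 4, 5, 7, 9, 12, 17, 18, 22, 26, 30}

A △ B = {2, 4, 5, 7, 9, 12, 17, 18, 22, 26, 30}


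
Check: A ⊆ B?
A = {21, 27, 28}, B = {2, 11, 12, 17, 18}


A ⊆ B means every element of A is in B.
Elements in A not in B: {21, 27, 28}
So A ⊄ B.

No, A ⊄ B


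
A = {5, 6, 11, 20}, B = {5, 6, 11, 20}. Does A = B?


Two sets are equal iff they have exactly the same elements.
A = {5, 6, 11, 20}
B = {5, 6, 11, 20}
Same elements → A = B

Yes, A = B


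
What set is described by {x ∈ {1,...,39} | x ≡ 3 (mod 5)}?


Checking each candidate:
Condition: x in {1,...,39} with x ≡ 3 (mod 5)
Result = {3, 8, 13, 18, 23, 28, 33, 38}

{3, 8, 13, 18, 23, 28, 33, 38}


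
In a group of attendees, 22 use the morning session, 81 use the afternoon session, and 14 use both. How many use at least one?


|A ∪ B| = |A| + |B| - |A ∩ B|
= 22 + 81 - 14
= 89

|A ∪ B| = 89


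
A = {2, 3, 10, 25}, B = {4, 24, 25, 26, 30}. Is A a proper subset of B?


A ⊂ B requires: A ⊆ B AND A ≠ B.
A ⊆ B? No
A ⊄ B, so A is not a proper subset.

No, A is not a proper subset of B


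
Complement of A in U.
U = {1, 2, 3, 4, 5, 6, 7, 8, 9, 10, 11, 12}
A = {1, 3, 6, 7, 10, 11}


Aᶜ = U \ A = elements in U but not in A
U = {1, 2, 3, 4, 5, 6, 7, 8, 9, 10, 11, 12}
A = {1, 3, 6, 7, 10, 11}
Aᶜ = {2, 4, 5, 8, 9, 12}

Aᶜ = {2, 4, 5, 8, 9, 12}


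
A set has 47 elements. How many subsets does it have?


Number of subsets = 2^n
= 2^47
= 140737488355328

|P(A)| = 140737488355328


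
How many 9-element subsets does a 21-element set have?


C(n,k) = n! / (k!(n-k)!)
C(21,9) = 21! / (9!12!)
= 293930

C(21,9) = 293930


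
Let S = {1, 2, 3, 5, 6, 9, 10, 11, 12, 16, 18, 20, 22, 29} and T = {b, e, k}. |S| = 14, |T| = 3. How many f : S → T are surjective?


n = |S| = 14, k = |T| = 3. Surjections via inclusion-exclusion:
S(n,k) = Σ(-1)^i × C(k,i) × (k-i)^n, i=0 to k
i=0: (-1)^0×C(3,0)×3^14 = 4782969
i=1: (-1)^1×C(3,1)×2^14 = -49152
i=2: (-1)^2×C(3,2)×1^14 = 3
i=3: (-1)^3×C(3,3)×0^14 = 0
Total = 4733820

Number of surjections = 4733820


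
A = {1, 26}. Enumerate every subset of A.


|A| = 2, so |P(A)| = 2^2 = 4
Enumerate subsets by cardinality (0 to 2):
∅, {1}, {26}, {1, 26}

P(A) has 4 subsets: ∅, {1}, {26}, {1, 26}


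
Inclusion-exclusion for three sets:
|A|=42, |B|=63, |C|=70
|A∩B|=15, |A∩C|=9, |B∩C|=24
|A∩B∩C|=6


|A∪B∪C| = |A|+|B|+|C| - |A∩B|-|A∩C|-|B∩C| + |A∩B∩C|
= 42+63+70 - 15-9-24 + 6
= 175 - 48 + 6
= 133

|A ∪ B ∪ C| = 133


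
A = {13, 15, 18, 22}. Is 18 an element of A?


A = {13, 15, 18, 22}
Checking if 18 is in A
18 is in A → True

18 ∈ A


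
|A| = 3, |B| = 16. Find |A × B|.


|A × B| = |A| × |B|
= 3 × 16
= 48

|A × B| = 48


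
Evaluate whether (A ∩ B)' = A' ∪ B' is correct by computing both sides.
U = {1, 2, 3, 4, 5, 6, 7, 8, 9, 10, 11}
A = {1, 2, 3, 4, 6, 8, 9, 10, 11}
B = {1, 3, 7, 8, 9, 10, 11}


LHS: A ∩ B = {1, 3, 8, 9, 10, 11}
(A ∩ B)' = U \ (A ∩ B) = {2, 4, 5, 6, 7}
A' = {5, 7}, B' = {2, 4, 5, 6}
Claimed RHS: A' ∪ B' = {2, 4, 5, 6, 7}
Identity is VALID: LHS = RHS = {2, 4, 5, 6, 7} ✓

Identity is valid. (A ∩ B)' = A' ∪ B' = {2, 4, 5, 6, 7}


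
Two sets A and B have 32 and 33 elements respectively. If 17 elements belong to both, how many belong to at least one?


|A ∪ B| = |A| + |B| - |A ∩ B|
= 32 + 33 - 17
= 48

|A ∪ B| = 48


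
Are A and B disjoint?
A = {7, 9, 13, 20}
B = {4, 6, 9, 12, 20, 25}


Disjoint means A ∩ B = ∅.
A ∩ B = {9, 20}
A ∩ B ≠ ∅, so A and B are NOT disjoint.

No, A and B are not disjoint (A ∩ B = {9, 20})


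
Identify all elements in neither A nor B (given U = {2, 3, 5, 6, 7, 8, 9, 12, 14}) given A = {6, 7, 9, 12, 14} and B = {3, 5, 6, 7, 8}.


A = {6, 7, 9, 12, 14}
B = {3, 5, 6, 7, 8}
Region: in neither A nor B (given U = {2, 3, 5, 6, 7, 8, 9, 12, 14})
Elements: {2}

Elements in neither A nor B (given U = {2, 3, 5, 6, 7, 8, 9, 12, 14}): {2}


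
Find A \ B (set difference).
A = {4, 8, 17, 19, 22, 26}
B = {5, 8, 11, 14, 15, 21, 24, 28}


A \ B = elements in A but not in B
A = {4, 8, 17, 19, 22, 26}
B = {5, 8, 11, 14, 15, 21, 24, 28}
Remove from A any elements in B
A \ B = {4, 17, 19, 22, 26}

A \ B = {4, 17, 19, 22, 26}


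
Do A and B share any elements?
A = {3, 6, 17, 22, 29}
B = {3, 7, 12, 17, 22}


Disjoint means A ∩ B = ∅.
A ∩ B = {3, 17, 22}
A ∩ B ≠ ∅, so A and B are NOT disjoint.

Yes — A and B share the element(s) of A ∩ B = {3, 17, 22}, so they are not disjoint


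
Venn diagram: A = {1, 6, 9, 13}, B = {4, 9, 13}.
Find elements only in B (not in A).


A = {1, 6, 9, 13}
B = {4, 9, 13}
Region: only in B (not in A)
Elements: {4}

Elements only in B (not in A): {4}


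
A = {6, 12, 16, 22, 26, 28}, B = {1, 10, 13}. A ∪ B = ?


A ∪ B = all elements in A or B (or both)
A = {6, 12, 16, 22, 26, 28}
B = {1, 10, 13}
A ∪ B = {1, 6, 10, 12, 13, 16, 22, 26, 28}

A ∪ B = {1, 6, 10, 12, 13, 16, 22, 26, 28}


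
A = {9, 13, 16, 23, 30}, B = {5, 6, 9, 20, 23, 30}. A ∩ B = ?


A ∩ B = elements in both A and B
A = {9, 13, 16, 23, 30}
B = {5, 6, 9, 20, 23, 30}
A ∩ B = {9, 23, 30}

A ∩ B = {9, 23, 30}


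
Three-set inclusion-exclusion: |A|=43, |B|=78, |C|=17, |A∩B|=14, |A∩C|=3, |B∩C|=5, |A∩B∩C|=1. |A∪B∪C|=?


|A∪B∪C| = |A|+|B|+|C| - |A∩B|-|A∩C|-|B∩C| + |A∩B∩C|
= 43+78+17 - 14-3-5 + 1
= 138 - 22 + 1
= 117

|A ∪ B ∪ C| = 117


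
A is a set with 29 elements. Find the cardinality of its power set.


Number of subsets = 2^n
= 2^29
= 536870912

|P(A)| = 536870912


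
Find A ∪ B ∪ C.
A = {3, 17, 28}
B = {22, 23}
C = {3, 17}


A ∪ B = {3, 17, 22, 23, 28}
(A ∪ B) ∪ C = {3, 17, 22, 23, 28}

A ∪ B ∪ C = {3, 17, 22, 23, 28}


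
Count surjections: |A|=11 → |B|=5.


n = |A| = 11, k = |B| = 5. Surjections via inclusion-exclusion:
S(n,k) = Σ(-1)^i × C(k,i) × (k-i)^n, i=0 to k
i=0: (-1)^0×C(5,0)×5^11 = 48828125
i=1: (-1)^1×C(5,1)×4^11 = -20971520
i=2: (-1)^2×C(5,2)×3^11 = 1771470
i=3: (-1)^3×C(5,3)×2^11 = -20480
i=4: (-1)^4×C(5,4)×1^11 = 5
i=5: (-1)^5×C(5,5)×0^11 = 0
Total = 29607600

Number of surjections = 29607600


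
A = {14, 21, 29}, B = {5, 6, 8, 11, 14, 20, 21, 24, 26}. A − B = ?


A \ B = elements in A but not in B
A = {14, 21, 29}
B = {5, 6, 8, 11, 14, 20, 21, 24, 26}
Remove from A any elements in B
A \ B = {29}

A \ B = {29}


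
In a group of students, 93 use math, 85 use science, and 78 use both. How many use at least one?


|A ∪ B| = |A| + |B| - |A ∩ B|
= 93 + 85 - 78
= 100

|A ∪ B| = 100


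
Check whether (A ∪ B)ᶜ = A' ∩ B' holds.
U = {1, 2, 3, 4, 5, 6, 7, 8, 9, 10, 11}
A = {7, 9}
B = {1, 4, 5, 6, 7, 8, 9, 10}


LHS: A ∪ B = {1, 4, 5, 6, 7, 8, 9, 10}
(A ∪ B)' = U \ (A ∪ B) = {2, 3, 11}
A' = {1, 2, 3, 4, 5, 6, 8, 10, 11}, B' = {2, 3, 11}
Claimed RHS: A' ∩ B' = {2, 3, 11}
Identity is VALID: LHS = RHS = {2, 3, 11} ✓

Identity is valid. (A ∪ B)' = A' ∩ B' = {2, 3, 11}


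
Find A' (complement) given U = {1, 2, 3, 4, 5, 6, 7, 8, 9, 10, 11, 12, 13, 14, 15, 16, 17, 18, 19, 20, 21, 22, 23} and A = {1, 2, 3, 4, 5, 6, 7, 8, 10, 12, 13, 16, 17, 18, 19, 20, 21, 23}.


Aᶜ = U \ A = elements in U but not in A
U = {1, 2, 3, 4, 5, 6, 7, 8, 9, 10, 11, 12, 13, 14, 15, 16, 17, 18, 19, 20, 21, 22, 23}
A = {1, 2, 3, 4, 5, 6, 7, 8, 10, 12, 13, 16, 17, 18, 19, 20, 21, 23}
Aᶜ = {9, 11, 14, 15, 22}

Aᶜ = {9, 11, 14, 15, 22}


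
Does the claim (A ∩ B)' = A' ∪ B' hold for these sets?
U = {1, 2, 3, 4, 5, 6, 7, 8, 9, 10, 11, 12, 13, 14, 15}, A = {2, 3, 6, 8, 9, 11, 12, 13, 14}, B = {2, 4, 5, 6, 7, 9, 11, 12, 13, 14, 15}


LHS: A ∩ B = {2, 6, 9, 11, 12, 13, 14}
(A ∩ B)' = U \ (A ∩ B) = {1, 3, 4, 5, 7, 8, 10, 15}
A' = {1, 4, 5, 7, 10, 15}, B' = {1, 3, 8, 10}
Claimed RHS: A' ∪ B' = {1, 3, 4, 5, 7, 8, 10, 15}
Identity is VALID: LHS = RHS = {1, 3, 4, 5, 7, 8, 10, 15} ✓

Identity is valid. (A ∩ B)' = A' ∪ B' = {1, 3, 4, 5, 7, 8, 10, 15}


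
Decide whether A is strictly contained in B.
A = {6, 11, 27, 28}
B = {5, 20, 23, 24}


A ⊂ B requires: A ⊆ B AND A ≠ B.
A ⊆ B? No
A ⊄ B, so A is not a proper subset.

No, A is not a proper subset of B


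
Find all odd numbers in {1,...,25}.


Checking each candidate:
Condition: odd numbers in {1,...,25}
Result = {1, 3, 5, 7, 9, 11, 13, 15, 17, 19, 21, 23, 25}

{1, 3, 5, 7, 9, 11, 13, 15, 17, 19, 21, 23, 25}


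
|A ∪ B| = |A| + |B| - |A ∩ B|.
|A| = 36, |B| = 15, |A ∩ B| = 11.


|A ∪ B| = |A| + |B| - |A ∩ B|
= 36 + 15 - 11
= 40

|A ∪ B| = 40


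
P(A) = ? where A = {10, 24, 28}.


|A| = 3, so |P(A)| = 2^3 = 8
Enumerate subsets by cardinality (0 to 3):
∅, {10}, {24}, {28}, {10, 24}, {10, 28}, {24, 28}, {10, 24, 28}

P(A) has 8 subsets: ∅, {10}, {24}, {28}, {10, 24}, {10, 28}, {24, 28}, {10, 24, 28}


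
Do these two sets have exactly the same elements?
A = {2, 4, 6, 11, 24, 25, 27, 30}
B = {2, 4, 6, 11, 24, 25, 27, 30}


Two sets are equal iff they have exactly the same elements.
A = {2, 4, 6, 11, 24, 25, 27, 30}
B = {2, 4, 6, 11, 24, 25, 27, 30}
Same elements → A = B

Yes, A = B


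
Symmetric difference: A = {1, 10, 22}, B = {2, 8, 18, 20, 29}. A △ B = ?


A △ B = (A \ B) ∪ (B \ A) = elements in exactly one of A or B
A \ B = {1, 10, 22}
B \ A = {2, 8, 18, 20, 29}
A △ B = {1, 2, 8, 10, 18, 20, 22, 29}

A △ B = {1, 2, 8, 10, 18, 20, 22, 29}


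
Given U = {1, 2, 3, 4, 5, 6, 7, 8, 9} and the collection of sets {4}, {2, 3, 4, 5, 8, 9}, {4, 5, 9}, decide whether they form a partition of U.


A partition requires: (1) non-empty parts, (2) pairwise disjoint, (3) union = U
Parts: {4}, {2, 3, 4, 5, 8, 9}, {4, 5, 9}
Union of parts: {2, 3, 4, 5, 8, 9}
U = {1, 2, 3, 4, 5, 6, 7, 8, 9}
All non-empty? True
Pairwise disjoint? False
Covers U? False

No, not a valid partition


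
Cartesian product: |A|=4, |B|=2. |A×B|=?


|A × B| = |A| × |B|
= 4 × 2
= 8

|A × B| = 8


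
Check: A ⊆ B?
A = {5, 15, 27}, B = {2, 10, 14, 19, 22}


A ⊆ B means every element of A is in B.
Elements in A not in B: {5, 15, 27}
So A ⊄ B.

No, A ⊄ B


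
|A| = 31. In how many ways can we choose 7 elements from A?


C(n,k) = n! / (k!(n-k)!)
C(31,7) = 31! / (7!24!)
= 2629575

C(31,7) = 2629575


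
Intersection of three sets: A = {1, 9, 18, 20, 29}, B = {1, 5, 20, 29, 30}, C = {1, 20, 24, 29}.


A ∩ B = {1, 20, 29}
(A ∩ B) ∩ C = {1, 20, 29}

A ∩ B ∩ C = {1, 20, 29}


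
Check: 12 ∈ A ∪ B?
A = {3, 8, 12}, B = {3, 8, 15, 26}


A = {3, 8, 12}, B = {3, 8, 15, 26}
A ∪ B = all elements in A or B
A ∪ B = {3, 8, 12, 15, 26}
Checking if 12 ∈ A ∪ B
12 is in A ∪ B → True

12 ∈ A ∪ B


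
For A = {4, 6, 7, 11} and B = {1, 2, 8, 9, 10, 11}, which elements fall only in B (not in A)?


A = {4, 6, 7, 11}
B = {1, 2, 8, 9, 10, 11}
Region: only in B (not in A)
Elements: {1, 2, 8, 9, 10}

Elements only in B (not in A): {1, 2, 8, 9, 10}


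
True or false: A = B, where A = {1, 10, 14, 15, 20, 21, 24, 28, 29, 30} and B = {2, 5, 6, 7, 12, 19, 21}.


Two sets are equal iff they have exactly the same elements.
A = {1, 10, 14, 15, 20, 21, 24, 28, 29, 30}
B = {2, 5, 6, 7, 12, 19, 21}
Differences: {1, 2, 5, 6, 7, 10, 12, 14, 15, 19, 20, 24, 28, 29, 30}
A ≠ B

No, A ≠ B


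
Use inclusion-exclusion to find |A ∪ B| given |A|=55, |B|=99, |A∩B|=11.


|A ∪ B| = |A| + |B| - |A ∩ B|
= 55 + 99 - 11
= 143

|A ∪ B| = 143


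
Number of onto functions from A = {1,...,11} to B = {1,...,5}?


n = |A| = 11, k = |B| = 5. Surjections via inclusion-exclusion:
S(n,k) = Σ(-1)^i × C(k,i) × (k-i)^n, i=0 to k
i=0: (-1)^0×C(5,0)×5^11 = 48828125
i=1: (-1)^1×C(5,1)×4^11 = -20971520
i=2: (-1)^2×C(5,2)×3^11 = 1771470
i=3: (-1)^3×C(5,3)×2^11 = -20480
i=4: (-1)^4×C(5,4)×1^11 = 5
i=5: (-1)^5×C(5,5)×0^11 = 0
Total = 29607600

Number of surjections = 29607600


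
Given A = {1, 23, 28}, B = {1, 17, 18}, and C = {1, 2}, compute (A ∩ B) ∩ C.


A ∩ B = {1}
(A ∩ B) ∩ C = {1}

A ∩ B ∩ C = {1}


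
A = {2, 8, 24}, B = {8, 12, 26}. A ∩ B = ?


A ∩ B = elements in both A and B
A = {2, 8, 24}
B = {8, 12, 26}
A ∩ B = {8}

A ∩ B = {8}


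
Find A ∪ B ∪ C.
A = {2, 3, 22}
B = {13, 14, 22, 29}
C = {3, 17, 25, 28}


A ∪ B = {2, 3, 13, 14, 22, 29}
(A ∪ B) ∪ C = {2, 3, 13, 14, 17, 22, 25, 28, 29}

A ∪ B ∪ C = {2, 3, 13, 14, 17, 22, 25, 28, 29}


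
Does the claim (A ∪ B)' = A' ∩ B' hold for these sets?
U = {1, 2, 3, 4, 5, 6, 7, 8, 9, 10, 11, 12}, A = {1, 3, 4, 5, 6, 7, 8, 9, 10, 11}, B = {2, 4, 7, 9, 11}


LHS: A ∪ B = {1, 2, 3, 4, 5, 6, 7, 8, 9, 10, 11}
(A ∪ B)' = U \ (A ∪ B) = {12}
A' = {2, 12}, B' = {1, 3, 5, 6, 8, 10, 12}
Claimed RHS: A' ∩ B' = {12}
Identity is VALID: LHS = RHS = {12} ✓

Identity is valid. (A ∪ B)' = A' ∩ B' = {12}


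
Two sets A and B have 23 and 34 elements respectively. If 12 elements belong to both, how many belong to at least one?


|A ∪ B| = |A| + |B| - |A ∩ B|
= 23 + 34 - 12
= 45

|A ∪ B| = 45


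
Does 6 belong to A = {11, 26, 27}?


A = {11, 26, 27}
Checking if 6 is in A
6 is not in A → False

6 ∉ A


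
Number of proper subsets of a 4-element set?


Total subsets = 2^n = 2^4 = 16
Proper subsets exclude the set itself: 2^n - 1
= 16 - 1
= 15

Number of proper subsets = 15


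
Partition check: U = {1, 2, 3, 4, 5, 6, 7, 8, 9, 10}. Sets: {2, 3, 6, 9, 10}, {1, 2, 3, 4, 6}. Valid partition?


A partition requires: (1) non-empty parts, (2) pairwise disjoint, (3) union = U
Parts: {2, 3, 6, 9, 10}, {1, 2, 3, 4, 6}
Union of parts: {1, 2, 3, 4, 6, 9, 10}
U = {1, 2, 3, 4, 5, 6, 7, 8, 9, 10}
All non-empty? True
Pairwise disjoint? False
Covers U? False

No, not a valid partition


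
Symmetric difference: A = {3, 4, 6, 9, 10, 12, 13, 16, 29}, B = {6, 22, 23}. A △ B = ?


A △ B = (A \ B) ∪ (B \ A) = elements in exactly one of A or B
A \ B = {3, 4, 9, 10, 12, 13, 16, 29}
B \ A = {22, 23}
A △ B = {3, 4, 9, 10, 12, 13, 16, 22, 23, 29}

A △ B = {3, 4, 9, 10, 12, 13, 16, 22, 23, 29}


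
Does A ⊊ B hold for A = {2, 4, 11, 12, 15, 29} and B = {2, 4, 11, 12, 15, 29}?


A ⊂ B requires: A ⊆ B AND A ≠ B.
A ⊆ B? Yes
A = B? Yes
A = B, so A is not a PROPER subset.

No, A is not a proper subset of B


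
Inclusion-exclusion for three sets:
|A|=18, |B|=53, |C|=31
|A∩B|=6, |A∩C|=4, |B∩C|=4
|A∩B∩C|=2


|A∪B∪C| = |A|+|B|+|C| - |A∩B|-|A∩C|-|B∩C| + |A∩B∩C|
= 18+53+31 - 6-4-4 + 2
= 102 - 14 + 2
= 90

|A ∪ B ∪ C| = 90


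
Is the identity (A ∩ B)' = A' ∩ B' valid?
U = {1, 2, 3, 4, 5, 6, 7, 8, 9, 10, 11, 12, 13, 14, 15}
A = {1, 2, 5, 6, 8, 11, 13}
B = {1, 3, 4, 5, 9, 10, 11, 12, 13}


LHS: A ∩ B = {1, 5, 11, 13}
(A ∩ B)' = U \ (A ∩ B) = {2, 3, 4, 6, 7, 8, 9, 10, 12, 14, 15}
A' = {3, 4, 7, 9, 10, 12, 14, 15}, B' = {2, 6, 7, 8, 14, 15}
Claimed RHS: A' ∩ B' = {7, 14, 15}
Identity is INVALID: LHS = {2, 3, 4, 6, 7, 8, 9, 10, 12, 14, 15} but the RHS claimed here equals {7, 14, 15}. The correct form is (A ∩ B)' = A' ∪ B'.

Identity is invalid: (A ∩ B)' = {2, 3, 4, 6, 7, 8, 9, 10, 12, 14, 15} but A' ∩ B' = {7, 14, 15}. The correct De Morgan law is (A ∩ B)' = A' ∪ B'.
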